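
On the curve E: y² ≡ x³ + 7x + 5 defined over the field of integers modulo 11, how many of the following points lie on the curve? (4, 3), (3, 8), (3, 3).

(4, 3): 3² ≡ 9, rhs ≡ 9 → on.
(3, 8): 8² ≡ 9, rhs ≡ 9 → on.
(3, 3): 3² ≡ 9, rhs ≡ 9 → on.

3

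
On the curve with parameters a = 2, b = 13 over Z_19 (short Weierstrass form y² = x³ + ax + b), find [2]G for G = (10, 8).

tangent at (10, 8): λ = (3·10² + 2)/(2·8) ≡ 17/16. 16⁻¹ ≡ 6 (mod 19), so λ ≡ 17·6 ≡ 7.
  x = λ² - 10 - 10 = 49 - 20 ≡ 10; y = λ·(10 - 10) - 8 ≡ 11. → (10, 11)

(10, 11)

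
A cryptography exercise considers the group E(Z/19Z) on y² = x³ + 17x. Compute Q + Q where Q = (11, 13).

(16, 6)

tangent at (11, 13): λ = (3·11² + 17)/(2·13) ≡ 0/7. 7⁻¹ ≡ 11 (mod 19), so λ ≡ 0·11 ≡ 0.
  x = λ² - 11 - 11 = 0 - 22 ≡ 16; y = λ·(11 - 16) - 13 ≡ 6. → (16, 6)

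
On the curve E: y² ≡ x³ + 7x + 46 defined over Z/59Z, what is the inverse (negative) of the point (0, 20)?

(0, 39)

-(0, 20) = (0, -20 mod 59) = (0, 39).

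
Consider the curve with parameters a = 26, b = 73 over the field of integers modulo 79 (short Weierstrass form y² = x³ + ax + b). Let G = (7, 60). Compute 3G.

Repeated addition: build up to 3G.
2G: tangent at (7, 60): λ = (3·7² + 26)/(2·60) ≡ 15/41. 41⁻¹ ≡ 27 (mod 79) since 41·27 = 1107 ≡ 1, so λ ≡ 15·27 ≡ 10.
  x = λ² - 7 - 7 = 100 - 14 ≡ 7; y = λ·(7 - 7) - 60 ≡ 19. → (7, 19)
3G: (7, 19) + (7, 60): same x and y₁ ≡ -y₂, so the sum is ∞.

O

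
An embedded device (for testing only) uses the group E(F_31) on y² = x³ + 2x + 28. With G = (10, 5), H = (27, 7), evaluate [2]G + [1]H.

First 2G:
Repeated addition: build up to 2G.
2G: tangent at (10, 5): λ = (3·10² + 2)/(2·5) ≡ 23/10. 10⁻¹ ≡ 28 (mod 31), so λ ≡ 23·28 ≡ 24.
  x = λ² - 10 - 10 = 576 - 20 ≡ 29; y = λ·(10 - 29) - 5 ≡ 4. → (29, 4)
2G = (29, 4).
Finally 2G + H:
(29, 4) + (27, 7). λ = (7 - 4)/(27 - 29) ≡ 3/29 mod 31. 29⁻¹ ≡ 15 (mod 31) since 29·15 = 435 ≡ 1, so λ ≡ 14.
  x = λ² - 29 - 27 = 196 - 56 ≡ 16; y = λ·(29 - 16) - 4 ≡ 23. → (16, 23)

(16, 23)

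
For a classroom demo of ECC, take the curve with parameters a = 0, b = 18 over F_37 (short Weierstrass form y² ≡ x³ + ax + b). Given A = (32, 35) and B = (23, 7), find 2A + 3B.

First 2A:
Repeated addition: build up to 2A.
2A: tangent at (32, 35): λ = (3·32² + 0)/(2·35) ≡ 1/33. 33⁻¹ ≡ 9 (mod 37), so λ ≡ 1·9 ≡ 9.
  x = λ² - 32 - 32 = 81 - 64 ≡ 17; y = λ·(32 - 17) - 35 ≡ 26. → (17, 26)
2A = (17, 26).
Next 3B:
Repeated addition: build up to 3B.
2B: tangent at (23, 7): λ = (3·23² + 0)/(2·7) ≡ 33/14. 14⁻¹ ≡ 8 (mod 37) since 14·8 = 112 ≡ 1, so λ ≡ 33·8 ≡ 5.
  x = λ² - 23 - 23 = 25 - 46 ≡ 16; y = λ·(23 - 16) - 7 ≡ 28. → (16, 28)
3B: (16, 28) + (23, 7). λ = (7 - 28)/(23 - 16) ≡ 16/7 mod 37. 7⁻¹ ≡ 16 (mod 37) since 7·16 = 112 ≡ 1, so λ ≡ 34.
  x = λ² - 16 - 23 = 1156 - 39 ≡ 7; y = λ·(16 - 7) - 28 ≡ 19. → (7, 19)
3B = (7, 19).
Finally 2A + 3B:
(17, 26) + (7, 19). λ = (19 - 26)/(7 - 17) ≡ 30/27 mod 37. 27⁻¹ ≡ 11 (mod 37) since 27·11 = 297 ≡ 1, so λ ≡ 34.
  x = λ² - 17 - 7 = 1156 - 24 ≡ 22; y = λ·(17 - 22) - 26 ≡ 26. → (22, 26)

(22, 26)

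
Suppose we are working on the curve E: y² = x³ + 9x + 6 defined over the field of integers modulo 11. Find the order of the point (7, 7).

10

2P: tangent at (7, 7): λ = (3·7² + 9)/(2·7) ≡ 2/3. 3⁻¹ ≡ 4 (mod 11) since 3·4 = 12 ≡ 1, so λ ≡ 2·4 ≡ 8.
  x = λ² - 7 - 7 = 64 - 14 ≡ 6; y = λ·(7 - 6) - 7 ≡ 1. → (6, 1)
3P: (6, 1) + (7, 7). λ = (7 - 1)/(7 - 6) ≡ 6/1 mod 11. 1⁻¹ ≡ 1 (mod 11), so λ ≡ 6.
  x = λ² - 6 - 7 = 36 - 13 ≡ 1; y = λ·(6 - 1) - 1 ≡ 7. → (1, 7)
4P: (1, 7) + (7, 7). λ = (7 - 7)/(7 - 1) ≡ 0/6 mod 11. 6⁻¹ ≡ 2 (mod 11), so λ ≡ 0.
  x = λ² - 1 - 7 = 0 - 8 ≡ 3; y = λ·(1 - 3) - 7 ≡ 4. → (3, 4)
5P: (3, 4) + (7, 7). λ = (7 - 4)/(7 - 3) ≡ 3/4 mod 11. 4⁻¹ ≡ 3 (mod 11) since 4·3 = 12 ≡ 1, so λ ≡ 9.
  x = λ² - 3 - 7 = 81 - 10 ≡ 5; y = λ·(3 - 5) - 4 ≡ 0. → (5, 0)
6P: (5, 0) + (7, 7). λ = (7 - 0)/(7 - 5) ≡ 7/2 mod 11. 2⁻¹ ≡ 6 (mod 11) since 2·6 = 12 ≡ 1, so λ ≡ 9.
  x = λ² - 5 - 7 = 81 - 12 ≡ 3; y = λ·(5 - 3) - 0 ≡ 7. → (3, 7)
7P: (3, 7) + (7, 7). λ = (7 - 7)/(7 - 3) ≡ 0/4 mod 11. 4⁻¹ ≡ 3 (mod 11), so λ ≡ 0.
  x = λ² - 3 - 7 = 0 - 10 ≡ 1; y = λ·(3 - 1) - 7 ≡ 4. → (1, 4)
8P: (1, 4) + (7, 7). λ = (7 - 4)/(7 - 1) ≡ 3/6 mod 11. 6⁻¹ ≡ 2 (mod 11), so λ ≡ 6.
  x = λ² - 1 - 7 = 36 - 8 ≡ 6; y = λ·(1 - 6) - 4 ≡ 10. → (6, 10)
9P: (6, 10) + (7, 7). λ = (7 - 10)/(7 - 6) ≡ 8/1 mod 11. 1⁻¹ ≡ 1 (mod 11), so λ ≡ 8.
  x = λ² - 6 - 7 = 64 - 13 ≡ 7; y = λ·(6 - 7) - 10 ≡ 4. → (7, 4)
10P: (7, 4) + (7, 7): same x and y₁ ≡ -y₂, so the sum is the point at infinity.
10P = the point at infinity, so the order is 10.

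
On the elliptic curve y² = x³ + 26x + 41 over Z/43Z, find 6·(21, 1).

(10, 21)

Write Q = (21, 1).
Repeated addition: build up to 6Q.
2Q: tangent at (21, 1): λ = (3·21² + 26)/(2·1) ≡ 16/2. 2⁻¹ ≡ 22 (mod 43), so λ ≡ 16·22 ≡ 8.
  x = λ² - 21 - 21 = 64 - 42 ≡ 22; y = λ·(21 - 22) - 1 ≡ 34. → (22, 34)
3Q: (22, 34) + (21, 1). λ = (1 - 34)/(21 - 22) ≡ 10/42 mod 43. 42⁻¹ ≡ 42 (mod 43), so λ ≡ 33.
  x = λ² - 22 - 21 = 1089 - 43 ≡ 14; y = λ·(22 - 14) - 34 ≡ 15. → (14, 15)
4Q: (14, 15) + (21, 1). λ = (1 - 15)/(21 - 14) ≡ 29/7 mod 43. 7⁻¹ ≡ 37 (mod 43), so λ ≡ 41.
  x = λ² - 14 - 21 = 1681 - 35 ≡ 12; y = λ·(14 - 12) - 15 ≡ 24. → (12, 24)
5Q: (12, 24) + (21, 1). λ = (1 - 24)/(21 - 12) ≡ 20/9 mod 43. 9⁻¹ ≡ 24 (mod 43), so λ ≡ 7.
  x = λ² - 12 - 21 = 49 - 33 ≡ 16; y = λ·(12 - 16) - 24 ≡ 34. → (16, 34)
6Q: (16, 34) + (21, 1). λ = (1 - 34)/(21 - 16) ≡ 10/5 mod 43. 5⁻¹ ≡ 26 (mod 43), so λ ≡ 2.
  x = λ² - 16 - 21 = 4 - 37 ≡ 10; y = λ·(16 - 10) - 34 ≡ 21. → (10, 21)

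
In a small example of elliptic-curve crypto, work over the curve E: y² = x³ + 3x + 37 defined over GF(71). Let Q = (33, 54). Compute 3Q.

(22, 39)

Repeated addition: build up to 3Q.
2Q: tangent at (33, 54): λ = (3·33² + 3)/(2·54) ≡ 4/37. 37⁻¹ ≡ 48 (mod 71), so λ ≡ 4·48 ≡ 50.
  x = λ² - 33 - 33 = 2500 - 66 ≡ 20; y = λ·(33 - 20) - 54 ≡ 28. → (20, 28)
3Q: (20, 28) + (33, 54). λ = (54 - 28)/(33 - 20) ≡ 26/13 mod 71. 13⁻¹ ≡ 11 (mod 71), so λ ≡ 2.
  x = λ² - 20 - 33 = 4 - 53 ≡ 22; y = λ·(20 - 22) - 28 ≡ 39. → (22, 39)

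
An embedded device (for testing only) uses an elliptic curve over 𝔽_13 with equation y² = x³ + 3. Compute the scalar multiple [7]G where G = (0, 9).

(0, 9)

Repeated addition: build up to 7G.
2G: tangent at (0, 9): λ = (3·0² + 0)/(2·9) ≡ 0/5. 5⁻¹ ≡ 8 (mod 13), so λ ≡ 0·8 ≡ 0.
  x = λ² - 0 - 0 = 0 - 0 ≡ 0; y = λ·(0 - 0) - 9 ≡ 4. → (0, 4)
3G: (0, 4) + (0, 9): same x and y₁ ≡ -y₂, so the sum is O.
4G: O + (0, 9) = (0, 9) (identity).
5G: tangent at (0, 9): λ = (3·0² + 0)/(2·9) ≡ 0/5. 5⁻¹ ≡ 8 (mod 13), so λ ≡ 0·8 ≡ 0.
  x = λ² - 0 - 0 = 0 - 0 ≡ 0; y = λ·(0 - 0) - 9 ≡ 4. → (0, 4)
6G: (0, 4) + (0, 9): same x and y₁ ≡ -y₂, so the sum is O.
7G: O + (0, 9) = (0, 9) (identity).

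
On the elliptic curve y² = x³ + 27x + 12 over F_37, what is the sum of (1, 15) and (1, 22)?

O

The two points share x = 1 and their y-coordinates satisfy 15 + 22 ≡ 0 (mod 37), so they are inverses. Their sum is O.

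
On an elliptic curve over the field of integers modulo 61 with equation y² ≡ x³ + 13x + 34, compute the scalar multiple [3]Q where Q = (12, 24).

Repeated addition: build up to 3Q.
2Q: tangent at (12, 24): λ = (3·12² + 13)/(2·24) ≡ 18/48. 48⁻¹ ≡ 14 (mod 61) since 48·14 = 672 ≡ 1, so λ ≡ 18·14 ≡ 8.
  x = λ² - 12 - 12 = 64 - 24 ≡ 40; y = λ·(12 - 40) - 24 ≡ 57. → (40, 57)
3Q: (40, 57) + (12, 24). λ = (24 - 57)/(12 - 40) ≡ 28/33 mod 61. 33⁻¹ ≡ 37 (mod 61) since 33·37 = 1221 ≡ 1, so λ ≡ 60.
  x = λ² - 40 - 12 = 3600 - 52 ≡ 10; y = λ·(40 - 10) - 57 ≡ 35. → (10, 35)

(10, 35)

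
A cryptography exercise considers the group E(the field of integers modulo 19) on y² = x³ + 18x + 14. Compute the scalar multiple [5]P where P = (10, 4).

Repeated addition: build up to 5P.
2P: tangent at (10, 4): λ = (3·10² + 18)/(2·4) ≡ 14/8. 8⁻¹ ≡ 12 (mod 19), so λ ≡ 14·12 ≡ 16.
  x = λ² - 10 - 10 = 256 - 20 ≡ 8; y = λ·(10 - 8) - 4 ≡ 9. → (8, 9)
3P: (8, 9) + (10, 4). λ = (4 - 9)/(10 - 8) ≡ 14/2 mod 19. 2⁻¹ ≡ 10 (mod 19) since 2·10 = 20 ≡ 1, so λ ≡ 7.
  x = λ² - 8 - 10 = 49 - 18 ≡ 12; y = λ·(8 - 12) - 9 ≡ 1. → (12, 1)
4P: (12, 1) + (10, 4). λ = (4 - 1)/(10 - 12) ≡ 3/17 mod 19. 17⁻¹ ≡ 9 (mod 19), so λ ≡ 8.
  x = λ² - 12 - 10 = 64 - 22 ≡ 4; y = λ·(12 - 4) - 1 ≡ 6. → (4, 6)
5P: (4, 6) + (10, 4). λ = (4 - 6)/(10 - 4) ≡ 17/6 mod 19. 6⁻¹ ≡ 16 (mod 19) since 6·16 = 96 ≡ 1, so λ ≡ 6.
  x = λ² - 4 - 10 = 36 - 14 ≡ 3; y = λ·(4 - 3) - 6 ≡ 0. → (3, 0)

(3, 0)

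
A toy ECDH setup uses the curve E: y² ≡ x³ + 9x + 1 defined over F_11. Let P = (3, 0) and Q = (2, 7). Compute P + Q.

(3, 0) + (2, 7). λ = (7 - 0)/(2 - 3) ≡ 7/10 mod 11. 10⁻¹ ≡ 10 (mod 11), so λ ≡ 4.
  x = λ² - 3 - 2 = 16 - 5 ≡ 0; y = λ·(3 - 0) - 0 ≡ 1. → (0, 1)

(0, 1)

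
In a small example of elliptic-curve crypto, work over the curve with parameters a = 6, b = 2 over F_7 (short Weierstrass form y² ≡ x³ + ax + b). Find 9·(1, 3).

O

Write G = (1, 3).
Repeated addition: build up to 9G.
2G: tangent at (1, 3): λ = (3·1² + 6)/(2·3) ≡ 2/6. 6⁻¹ ≡ 6 (mod 7) since 6·6 = 36 ≡ 1, so λ ≡ 2·6 ≡ 5.
  x = λ² - 1 - 1 = 25 - 2 ≡ 2; y = λ·(1 - 2) - 3 ≡ 6. → (2, 6)
3G: (2, 6) + (1, 3). λ = (3 - 6)/(1 - 2) ≡ 4/6 mod 7. 6⁻¹ ≡ 6 (mod 7), so λ ≡ 3.
  x = λ² - 2 - 1 = 9 - 3 ≡ 6; y = λ·(2 - 6) - 6 ≡ 3. → (6, 3)
4G: (6, 3) + (1, 3). λ = (3 - 3)/(1 - 6) ≡ 0/2 mod 7. 2⁻¹ ≡ 4 (mod 7), so λ ≡ 0.
  x = λ² - 6 - 1 = 0 - 7 ≡ 0; y = λ·(6 - 0) - 3 ≡ 4. → (0, 4)
5G: (0, 4) + (1, 3). λ = (3 - 4)/(1 - 0) ≡ 6/1 mod 7. 1⁻¹ ≡ 1 (mod 7), so λ ≡ 6.
  x = λ² - 0 - 1 = 36 - 1 ≡ 0; y = λ·(0 - 0) - 4 ≡ 3. → (0, 3)
6G: (0, 3) + (1, 3). λ = (3 - 3)/(1 - 0) ≡ 0/1 mod 7. 1⁻¹ ≡ 1 (mod 7) since 1·1 = 1 ≡ 1, so λ ≡ 0.
  x = λ² - 0 - 1 = 0 - 1 ≡ 6; y = λ·(0 - 6) - 3 ≡ 4. → (6, 4)
7G: (6, 4) + (1, 3). λ = (3 - 4)/(1 - 6) ≡ 6/2 mod 7. 2⁻¹ ≡ 4 (mod 7) since 2·4 = 8 ≡ 1, so λ ≡ 3.
  x = λ² - 6 - 1 = 9 - 7 ≡ 2; y = λ·(6 - 2) - 4 ≡ 1. → (2, 1)
8G: (2, 1) + (1, 3). λ = (3 - 1)/(1 - 2) ≡ 2/6 mod 7. 6⁻¹ ≡ 6 (mod 7) since 6·6 = 36 ≡ 1, so λ ≡ 5.
  x = λ² - 2 - 1 = 25 - 3 ≡ 1; y = λ·(2 - 1) - 1 ≡ 4. → (1, 4)
9G: (1, 4) + (1, 3): same x and y₁ ≡ -y₂, so the sum is ∞.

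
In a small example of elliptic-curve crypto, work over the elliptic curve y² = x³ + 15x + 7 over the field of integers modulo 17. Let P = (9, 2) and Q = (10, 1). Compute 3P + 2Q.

First 3P:
Repeated addition: build up to 3P.
2P: tangent at (9, 2): λ = (3·9² + 15)/(2·2) ≡ 3/4. 4⁻¹ ≡ 13 (mod 17), so λ ≡ 3·13 ≡ 5.
  x = λ² - 9 - 9 = 25 - 18 ≡ 7; y = λ·(9 - 7) - 2 ≡ 8. → (7, 8)
3P: (7, 8) + (9, 2). λ = (2 - 8)/(9 - 7) ≡ 11/2 mod 17. 2⁻¹ ≡ 9 (mod 17) since 2·9 = 18 ≡ 1, so λ ≡ 14.
  x = λ² - 7 - 9 = 196 - 16 ≡ 10; y = λ·(7 - 10) - 8 ≡ 1. → (10, 1)
3P = (10, 1).
Next 2Q:
Repeated addition: build up to 2Q.
2Q: tangent at (10, 1): λ = (3·10² + 15)/(2·1) ≡ 9/2. 2⁻¹ ≡ 9 (mod 17), so λ ≡ 9·9 ≡ 13.
  x = λ² - 10 - 10 = 169 - 20 ≡ 13; y = λ·(10 - 13) - 1 ≡ 11. → (13, 11)
2Q = (13, 11).
Finally 3P + 2Q:
(10, 1) + (13, 11). λ = (11 - 1)/(13 - 10) ≡ 10/3 mod 17. 3⁻¹ ≡ 6 (mod 17), so λ ≡ 9.
  x = λ² - 10 - 13 = 81 - 23 ≡ 7; y = λ·(10 - 7) - 1 ≡ 9. → (7, 9)

(7, 9)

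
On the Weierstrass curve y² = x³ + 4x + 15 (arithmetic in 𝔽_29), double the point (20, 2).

(23, 23)

tangent at (20, 2): λ = (3·20² + 4)/(2·2) ≡ 15/4. 4⁻¹ ≡ 22 (mod 29), so λ ≡ 15·22 ≡ 11.
  x = λ² - 20 - 20 = 121 - 40 ≡ 23; y = λ·(20 - 23) - 2 ≡ 23. → (23, 23)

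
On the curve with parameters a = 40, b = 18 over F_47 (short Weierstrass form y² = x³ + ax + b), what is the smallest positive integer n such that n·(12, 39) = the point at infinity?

2P: tangent at (12, 39): λ = (3·12² + 40)/(2·39) ≡ 2/31. 31⁻¹ ≡ 44 (mod 47), so λ ≡ 2·44 ≡ 41.
  x = λ² - 12 - 12 = 1681 - 24 ≡ 12; y = λ·(12 - 12) - 39 ≡ 8. → (12, 8)
3P: (12, 8) + (12, 39): same x and y₁ ≡ -y₂, so the sum is the point at infinity.
3P = the point at infinity, so the order is 3.

3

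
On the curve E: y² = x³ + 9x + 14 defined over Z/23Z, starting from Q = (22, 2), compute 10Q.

Double-and-add on 10 = (1010)₂. Start with Q = (22, 2) for the leading 1-bit.
double: tangent at (22, 2): λ = (3·22² + 9)/(2·2) ≡ 12/4. 4⁻¹ ≡ 6 (mod 23) since 4·6 = 24 ≡ 1, so λ ≡ 12·6 ≡ 3.
  x = λ² - 22 - 22 = 9 - 44 ≡ 11; y = λ·(22 - 11) - 2 ≡ 8. → (11, 8)
double: tangent at (11, 8): λ = (3·11² + 9)/(2·8) ≡ 4/16. 16⁻¹ ≡ 13 (mod 23) since 16·13 = 208 ≡ 1, so λ ≡ 4·13 ≡ 6.
  x = λ² - 11 - 11 = 36 - 22 ≡ 14; y = λ·(11 - 14) - 8 ≡ 20. → (14, 20)
add Q: (14, 20) + (22, 2). λ = (2 - 20)/(22 - 14) ≡ 5/8 mod 23. 8⁻¹ ≡ 3 (mod 23) since 8·3 = 24 ≡ 1, so λ ≡ 15.
  x = λ² - 14 - 22 = 225 - 36 ≡ 5; y = λ·(14 - 5) - 20 ≡ 0. → (5, 0)
double: (5, 0) + (5, 0): same x and y₁ ≡ -y₂, so the sum is O.

O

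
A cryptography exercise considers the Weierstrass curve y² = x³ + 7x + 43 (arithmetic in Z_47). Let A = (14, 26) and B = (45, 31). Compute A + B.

(25, 45)

(14, 26) + (45, 31). λ = (31 - 26)/(45 - 14) ≡ 5/31 mod 47. 31⁻¹ ≡ 44 (mod 47), so λ ≡ 32.
  x = λ² - 14 - 45 = 1024 - 59 ≡ 25; y = λ·(14 - 25) - 26 ≡ 45. → (25, 45)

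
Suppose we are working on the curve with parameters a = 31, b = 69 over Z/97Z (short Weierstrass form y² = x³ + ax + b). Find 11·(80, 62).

Write Q = (80, 62).
Repeated addition: build up to 11Q.
2Q: tangent at (80, 62): λ = (3·80² + 31)/(2·62) ≡ 25/27. 27⁻¹ ≡ 18 (mod 97) since 27·18 = 486 ≡ 1, so λ ≡ 25·18 ≡ 62.
  x = λ² - 80 - 80 = 3844 - 160 ≡ 95; y = λ·(80 - 95) - 62 ≡ 75. → (95, 75)
3Q: (95, 75) + (80, 62). λ = (62 - 75)/(80 - 95) ≡ 84/82 mod 97. 82⁻¹ ≡ 84 (mod 97), so λ ≡ 72.
  x = λ² - 95 - 80 = 5184 - 175 ≡ 62; y = λ·(95 - 62) - 75 ≡ 70. → (62, 70)
4Q: (62, 70) + (80, 62). λ = (62 - 70)/(80 - 62) ≡ 89/18 mod 97. 18⁻¹ ≡ 27 (mod 97), so λ ≡ 75.
  x = λ² - 62 - 80 = 5625 - 142 ≡ 51; y = λ·(62 - 51) - 70 ≡ 76. → (51, 76)
5Q: (51, 76) + (80, 62). λ = (62 - 76)/(80 - 51) ≡ 83/29 mod 97. 29⁻¹ ≡ 87 (mod 97), so λ ≡ 43.
  x = λ² - 51 - 80 = 1849 - 131 ≡ 69; y = λ·(51 - 69) - 76 ≡ 23. → (69, 23)
6Q: (69, 23) + (80, 62). λ = (62 - 23)/(80 - 69) ≡ 39/11 mod 97. 11⁻¹ ≡ 53 (mod 97) since 11·53 = 583 ≡ 1, so λ ≡ 30.
  x = λ² - 69 - 80 = 900 - 149 ≡ 72; y = λ·(69 - 72) - 23 ≡ 81. → (72, 81)
7Q: (72, 81) + (80, 62). λ = (62 - 81)/(80 - 72) ≡ 78/8 mod 97. 8⁻¹ ≡ 85 (mod 97), so λ ≡ 34.
  x = λ² - 72 - 80 = 1156 - 152 ≡ 34; y = λ·(72 - 34) - 81 ≡ 47. → (34, 47)
8Q: (34, 47) + (80, 62). λ = (62 - 47)/(80 - 34) ≡ 15/46 mod 97. 46⁻¹ ≡ 19 (mod 97), so λ ≡ 91.
  x = λ² - 34 - 80 = 8281 - 114 ≡ 19; y = λ·(34 - 19) - 47 ≡ 57. → (19, 57)
9Q: (19, 57) + (80, 62). λ = (62 - 57)/(80 - 19) ≡ 5/61 mod 97. 61⁻¹ ≡ 35 (mod 97) since 61·35 = 2135 ≡ 1, so λ ≡ 78.
  x = λ² - 19 - 80 = 6084 - 99 ≡ 68; y = λ·(19 - 68) - 57 ≡ 1. → (68, 1)
10Q: (68, 1) + (80, 62). λ = (62 - 1)/(80 - 68) ≡ 61/12 mod 97. 12⁻¹ ≡ 89 (mod 97), so λ ≡ 94.
  x = λ² - 68 - 80 = 8836 - 148 ≡ 55; y = λ·(68 - 55) - 1 ≡ 57. → (55, 57)
11Q: (55, 57) + (80, 62). λ = (62 - 57)/(80 - 55) ≡ 5/25 mod 97. 25⁻¹ ≡ 66 (mod 97), so λ ≡ 39.
  x = λ² - 55 - 80 = 1521 - 135 ≡ 28; y = λ·(55 - 28) - 57 ≡ 26. → (28, 26)

(28, 26)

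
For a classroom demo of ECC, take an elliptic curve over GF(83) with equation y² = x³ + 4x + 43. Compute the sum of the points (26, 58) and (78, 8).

(26, 58) + (78, 8). λ = (8 - 58)/(78 - 26) ≡ 33/52 mod 83. 52⁻¹ ≡ 8 (mod 83) since 52·8 = 416 ≡ 1, so λ ≡ 15.
  x = λ² - 26 - 78 = 225 - 104 ≡ 38; y = λ·(26 - 38) - 58 ≡ 11. → (38, 11)

(38, 11)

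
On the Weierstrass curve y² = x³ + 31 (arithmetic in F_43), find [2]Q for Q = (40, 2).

tangent at (40, 2): λ = (3·40² + 0)/(2·2) ≡ 27/4. 4⁻¹ ≡ 11 (mod 43), so λ ≡ 27·11 ≡ 39.
  x = λ² - 40 - 40 = 1521 - 80 ≡ 22; y = λ·(40 - 22) - 2 ≡ 12. → (22, 12)

(22, 12)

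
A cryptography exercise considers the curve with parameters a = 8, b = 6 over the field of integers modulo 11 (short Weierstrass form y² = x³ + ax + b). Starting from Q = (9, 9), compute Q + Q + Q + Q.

Double-and-add on 4 = (100)₂. Start with Q = (9, 9) for the leading 1-bit.
double: tangent at (9, 9): λ = (3·9² + 8)/(2·9) ≡ 9/7. 7⁻¹ ≡ 8 (mod 11), so λ ≡ 9·8 ≡ 6.
  x = λ² - 9 - 9 = 36 - 18 ≡ 7; y = λ·(9 - 7) - 9 ≡ 3. → (7, 3)
double: tangent at (7, 3): λ = (3·7² + 8)/(2·3) ≡ 1/6. 6⁻¹ ≡ 2 (mod 11), so λ ≡ 1·2 ≡ 2.
  x = λ² - 7 - 7 = 4 - 14 ≡ 1; y = λ·(7 - 1) - 3 ≡ 9. → (1, 9)

(1, 9)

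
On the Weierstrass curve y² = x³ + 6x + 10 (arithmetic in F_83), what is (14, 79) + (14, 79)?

tangent at (14, 79): λ = (3·14² + 6)/(2·79) ≡ 13/75. 75⁻¹ ≡ 31 (mod 83), so λ ≡ 13·31 ≡ 71.
  x = λ² - 14 - 14 = 5041 - 28 ≡ 33; y = λ·(14 - 33) - 79 ≡ 66. → (33, 66)

(33, 66)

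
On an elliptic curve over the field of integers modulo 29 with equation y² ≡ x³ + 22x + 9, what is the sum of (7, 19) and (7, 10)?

The two points share x = 7 and their y-coordinates satisfy 19 + 10 ≡ 0 (mod 29), so they are inverses. Their sum is O.

O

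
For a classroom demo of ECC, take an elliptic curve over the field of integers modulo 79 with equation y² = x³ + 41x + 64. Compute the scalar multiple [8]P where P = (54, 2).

(39, 51)

Double-and-add on 8 = (1000)₂. Start with P = (54, 2) for the leading 1-bit.
double: tangent at (54, 2): λ = (3·54² + 41)/(2·2) ≡ 20/4. 4⁻¹ ≡ 20 (mod 79), so λ ≡ 20·20 ≡ 5.
  x = λ² - 54 - 54 = 25 - 108 ≡ 75; y = λ·(54 - 75) - 2 ≡ 51. → (75, 51)
double: tangent at (75, 51): λ = (3·75² + 41)/(2·51) ≡ 10/23. 23⁻¹ ≡ 55 (mod 79) since 23·55 = 1265 ≡ 1, so λ ≡ 10·55 ≡ 76.
  x = λ² - 75 - 75 = 5776 - 150 ≡ 17; y = λ·(75 - 17) - 51 ≡ 12. → (17, 12)
double: tangent at (17, 12): λ = (3·17² + 41)/(2·12) ≡ 39/24. 24⁻¹ ≡ 56 (mod 79) since 24·56 = 1344 ≡ 1, so λ ≡ 39·56 ≡ 51.
  x = λ² - 17 - 17 = 2601 - 34 ≡ 39; y = λ·(17 - 39) - 12 ≡ 51. → (39, 51)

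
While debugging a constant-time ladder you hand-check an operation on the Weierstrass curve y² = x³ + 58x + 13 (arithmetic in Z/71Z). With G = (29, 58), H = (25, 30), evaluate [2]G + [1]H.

First 2G:
Repeated addition: build up to 2G.
2G: tangent at (29, 58): λ = (3·29² + 58)/(2·58) ≡ 25/45. 45⁻¹ ≡ 30 (mod 71), so λ ≡ 25·30 ≡ 40.
  x = λ² - 29 - 29 = 1600 - 58 ≡ 51; y = λ·(29 - 51) - 58 ≡ 56. → (51, 56)
2G = (51, 56).
Finally 2G + H:
(51, 56) + (25, 30). λ = (30 - 56)/(25 - 51) ≡ 45/45 mod 71. 45⁻¹ ≡ 30 (mod 71) since 45·30 = 1350 ≡ 1, so λ ≡ 1.
  x = λ² - 51 - 25 = 1 - 76 ≡ 67; y = λ·(51 - 67) - 56 ≡ 70. → (67, 70)

(67, 70)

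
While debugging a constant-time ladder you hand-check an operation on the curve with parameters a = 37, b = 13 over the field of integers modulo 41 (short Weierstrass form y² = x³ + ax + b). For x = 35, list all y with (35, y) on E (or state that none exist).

x³ + 37x + 13 = 44183 ≡ 26 (mod 41).
26 is a non-residue mod 41; no y exists.

none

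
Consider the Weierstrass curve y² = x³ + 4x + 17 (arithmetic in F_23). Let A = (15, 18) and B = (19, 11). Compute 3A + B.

First 3A:
Repeated addition: build up to 3A.
2A: tangent at (15, 18): λ = (3·15² + 4)/(2·18) ≡ 12/13. 13⁻¹ ≡ 16 (mod 23) since 13·16 = 208 ≡ 1, so λ ≡ 12·16 ≡ 8.
  x = λ² - 15 - 15 = 64 - 30 ≡ 11; y = λ·(15 - 11) - 18 ≡ 14. → (11, 14)
3A: (11, 14) + (15, 18). λ = (18 - 14)/(15 - 11) ≡ 4/4 mod 23. 4⁻¹ ≡ 6 (mod 23) since 4·6 = 24 ≡ 1, so λ ≡ 1.
  x = λ² - 11 - 15 = 1 - 26 ≡ 21; y = λ·(11 - 21) - 14 ≡ 22. → (21, 22)
3A = (21, 22).
Finally 3A + B:
(21, 22) + (19, 11). λ = (11 - 22)/(19 - 21) ≡ 12/21 mod 23. 21⁻¹ ≡ 11 (mod 23) since 21·11 = 231 ≡ 1, so λ ≡ 17.
  x = λ² - 21 - 19 = 289 - 40 ≡ 19; y = λ·(21 - 19) - 22 ≡ 12. → (19, 12)

(19, 12)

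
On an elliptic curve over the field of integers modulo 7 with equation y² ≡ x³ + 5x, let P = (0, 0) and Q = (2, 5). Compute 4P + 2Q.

(4, 0)

First 4P:
Double-and-add on 4 = (100)₂. Start with P = (0, 0) for the leading 1-bit.
double: (0, 0) + (0, 0): same x and y₁ ≡ -y₂, so the sum is ∞.
double: ∞ + ∞ = ∞ (identity).
4P = ∞.
Next 2Q:
Repeated addition: build up to 2Q.
2Q: tangent at (2, 5): λ = (3·2² + 5)/(2·5) ≡ 3/3. 3⁻¹ ≡ 5 (mod 7) since 3·5 = 15 ≡ 1, so λ ≡ 3·5 ≡ 1.
  x = λ² - 2 - 2 = 1 - 4 ≡ 4; y = λ·(2 - 4) - 5 ≡ 0. → (4, 0)
2Q = (4, 0).
Finally 4P + 2Q:
∞ + (4, 0) = (4, 0) (identity).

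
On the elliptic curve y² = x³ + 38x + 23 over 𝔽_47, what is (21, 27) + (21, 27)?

tangent at (21, 27): λ = (3·21² + 38)/(2·27) ≡ 45/7. 7⁻¹ ≡ 27 (mod 47) since 7·27 = 189 ≡ 1, so λ ≡ 45·27 ≡ 40.
  x = λ² - 21 - 21 = 1600 - 42 ≡ 7; y = λ·(21 - 7) - 27 ≡ 16. → (7, 16)

(7, 16)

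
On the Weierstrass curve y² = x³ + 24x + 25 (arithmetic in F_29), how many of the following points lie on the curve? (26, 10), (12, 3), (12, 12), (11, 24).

(26, 10): 10² ≡ 13, rhs ≡ 13 → on.
(12, 3): 3² ≡ 9, rhs ≡ 11 → off.
(12, 12): 12² ≡ 28, rhs ≡ 11 → off.
(11, 24): 24² ≡ 25, rhs ≡ 25 → on.

2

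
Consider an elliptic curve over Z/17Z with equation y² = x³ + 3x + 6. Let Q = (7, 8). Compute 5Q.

Double-and-add on 5 = (101)₂. Start with Q = (7, 8) for the leading 1-bit.
double: tangent at (7, 8): λ = (3·7² + 3)/(2·8) ≡ 14/16. 16⁻¹ ≡ 16 (mod 17), so λ ≡ 14·16 ≡ 3.
  x = λ² - 7 - 7 = 9 - 14 ≡ 12; y = λ·(7 - 12) - 8 ≡ 11. → (12, 11)
double: tangent at (12, 11): λ = (3·12² + 3)/(2·11) ≡ 10/5. 5⁻¹ ≡ 7 (mod 17) since 5·7 = 35 ≡ 1, so λ ≡ 10·7 ≡ 2.
  x = λ² - 12 - 12 = 4 - 24 ≡ 14; y = λ·(12 - 14) - 11 ≡ 2. → (14, 2)
add Q: (14, 2) + (7, 8). λ = (8 - 2)/(7 - 14) ≡ 6/10 mod 17. 10⁻¹ ≡ 12 (mod 17) since 10·12 = 120 ≡ 1, so λ ≡ 4.
  x = λ² - 14 - 7 = 16 - 21 ≡ 12; y = λ·(14 - 12) - 2 ≡ 6. → (12, 6)

(12, 6)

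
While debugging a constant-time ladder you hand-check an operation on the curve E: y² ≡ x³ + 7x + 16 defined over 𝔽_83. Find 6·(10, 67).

Write P = (10, 67).
Repeated addition: build up to 6P.
2P: tangent at (10, 67): λ = (3·10² + 7)/(2·67) ≡ 58/51. 51⁻¹ ≡ 70 (mod 83) since 51·70 = 3570 ≡ 1, so λ ≡ 58·70 ≡ 76.
  x = λ² - 10 - 10 = 5776 - 20 ≡ 29; y = λ·(10 - 29) - 67 ≡ 66. → (29, 66)
3P: (29, 66) + (10, 67). λ = (67 - 66)/(10 - 29) ≡ 1/64 mod 83. 64⁻¹ ≡ 48 (mod 83), so λ ≡ 48.
  x = λ² - 29 - 10 = 2304 - 39 ≡ 24; y = λ·(29 - 24) - 66 ≡ 8. → (24, 8)
4P: (24, 8) + (10, 67). λ = (67 - 8)/(10 - 24) ≡ 59/69 mod 83. 69⁻¹ ≡ 77 (mod 83), so λ ≡ 61.
  x = λ² - 24 - 10 = 3721 - 34 ≡ 35; y = λ·(24 - 35) - 8 ≡ 68. → (35, 68)
5P: (35, 68) + (10, 67). λ = (67 - 68)/(10 - 35) ≡ 82/58 mod 83. 58⁻¹ ≡ 73 (mod 83) since 58·73 = 4234 ≡ 1, so λ ≡ 10.
  x = λ² - 35 - 10 = 100 - 45 ≡ 55; y = λ·(35 - 55) - 68 ≡ 64. → (55, 64)
6P: (55, 64) + (10, 67). λ = (67 - 64)/(10 - 55) ≡ 3/38 mod 83. 38⁻¹ ≡ 59 (mod 83), so λ ≡ 11.
  x = λ² - 55 - 10 = 121 - 65 ≡ 56; y = λ·(55 - 56) - 64 ≡ 8. → (56, 8)

(56, 8)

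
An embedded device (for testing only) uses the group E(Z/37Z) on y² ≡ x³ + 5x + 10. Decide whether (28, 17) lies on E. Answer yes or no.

no

y² = 17² ≡ 30; x³ + 5x + 10 = 22102 ≡ 13 (mod 37). 30 ≠ 13.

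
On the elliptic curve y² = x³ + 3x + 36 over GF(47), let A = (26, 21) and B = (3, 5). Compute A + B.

(26, 21) + (3, 5). λ = (5 - 21)/(3 - 26) ≡ 31/24 mod 47. 24⁻¹ ≡ 2 (mod 47), so λ ≡ 15.
  x = λ² - 26 - 3 = 225 - 29 ≡ 8; y = λ·(26 - 8) - 21 ≡ 14. → (8, 14)

(8, 14)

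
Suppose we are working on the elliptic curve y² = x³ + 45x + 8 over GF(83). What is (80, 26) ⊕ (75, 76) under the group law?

(80, 26) + (75, 76). λ = (76 - 26)/(75 - 80) ≡ 50/78 mod 83. 78⁻¹ ≡ 33 (mod 83), so λ ≡ 73.
  x = λ² - 80 - 75 = 5329 - 155 ≡ 28; y = λ·(80 - 28) - 26 ≡ 35. → (28, 35)

(28, 35)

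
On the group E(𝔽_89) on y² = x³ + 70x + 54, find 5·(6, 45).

(23, 6)

Write G = (6, 45).
Repeated addition: build up to 5G.
2G: tangent at (6, 45): λ = (3·6² + 70)/(2·45) ≡ 0/1. 1⁻¹ ≡ 1 (mod 89), so λ ≡ 0·1 ≡ 0.
  x = λ² - 6 - 6 = 0 - 12 ≡ 77; y = λ·(6 - 77) - 45 ≡ 44. → (77, 44)
3G: (77, 44) + (6, 45). λ = (45 - 44)/(6 - 77) ≡ 1/18 mod 89. 18⁻¹ ≡ 5 (mod 89), so λ ≡ 5.
  x = λ² - 77 - 6 = 25 - 83 ≡ 31; y = λ·(77 - 31) - 44 ≡ 8. → (31, 8)
4G: (31, 8) + (6, 45). λ = (45 - 8)/(6 - 31) ≡ 37/64 mod 89. 64⁻¹ ≡ 32 (mod 89), so λ ≡ 27.
  x = λ² - 31 - 6 = 729 - 37 ≡ 69; y = λ·(31 - 69) - 8 ≡ 34. → (69, 34)
5G: (69, 34) + (6, 45). λ = (45 - 34)/(6 - 69) ≡ 11/26 mod 89. 26⁻¹ ≡ 24 (mod 89), so λ ≡ 86.
  x = λ² - 69 - 6 = 7396 - 75 ≡ 23; y = λ·(69 - 23) - 34 ≡ 6. → (23, 6)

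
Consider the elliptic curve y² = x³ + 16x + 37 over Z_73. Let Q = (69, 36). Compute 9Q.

(20, 20)

Double-and-add on 9 = (1001)₂. Start with Q = (69, 36) for the leading 1-bit.
double: tangent at (69, 36): λ = (3·69² + 16)/(2·36) ≡ 64/72. 72⁻¹ ≡ 72 (mod 73) since 72·72 = 5184 ≡ 1, so λ ≡ 64·72 ≡ 9.
  x = λ² - 69 - 69 = 81 - 138 ≡ 16; y = λ·(69 - 16) - 36 ≡ 3. → (16, 3)
double: tangent at (16, 3): λ = (3·16² + 16)/(2·3) ≡ 54/6. 6⁻¹ ≡ 61 (mod 73) since 6·61 = 366 ≡ 1, so λ ≡ 54·61 ≡ 9.
  x = λ² - 16 - 16 = 81 - 32 ≡ 49; y = λ·(16 - 49) - 3 ≡ 65. → (49, 65)
double: tangent at (49, 65): λ = (3·49² + 16)/(2·65) ≡ 65/57. 57⁻¹ ≡ 41 (mod 73), so λ ≡ 65·41 ≡ 37.
  x = λ² - 49 - 49 = 1369 - 98 ≡ 30; y = λ·(49 - 30) - 65 ≡ 54. → (30, 54)
add Q: (30, 54) + (69, 36). λ = (36 - 54)/(69 - 30) ≡ 55/39 mod 73. 39⁻¹ ≡ 15 (mod 73), so λ ≡ 22.
  x = λ² - 30 - 69 = 484 - 99 ≡ 20; y = λ·(30 - 20) - 54 ≡ 20. → (20, 20)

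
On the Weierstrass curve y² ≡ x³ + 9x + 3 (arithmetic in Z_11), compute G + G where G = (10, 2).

tangent at (10, 2): λ = (3·10² + 9)/(2·2) ≡ 1/4. 4⁻¹ ≡ 3 (mod 11), so λ ≡ 1·3 ≡ 3.
  x = λ² - 10 - 10 = 9 - 20 ≡ 0; y = λ·(10 - 0) - 2 ≡ 6. → (0, 6)

(0, 6)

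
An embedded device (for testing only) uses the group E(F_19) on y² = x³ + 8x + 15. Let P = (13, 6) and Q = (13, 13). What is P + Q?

O

The two points share x = 13 and their y-coordinates satisfy 6 + 13 ≡ 0 (mod 19), so they are inverses. Their sum is ∞.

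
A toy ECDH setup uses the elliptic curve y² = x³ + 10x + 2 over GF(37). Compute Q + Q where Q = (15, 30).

tangent at (15, 30): λ = (3·15² + 10)/(2·30) ≡ 19/23. 23⁻¹ ≡ 29 (mod 37), so λ ≡ 19·29 ≡ 33.
  x = λ² - 15 - 15 = 1089 - 30 ≡ 23; y = λ·(15 - 23) - 30 ≡ 2. → (23, 2)

(23, 2)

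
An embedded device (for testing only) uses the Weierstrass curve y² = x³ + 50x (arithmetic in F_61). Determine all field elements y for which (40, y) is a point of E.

x³ + 50x + 0 = 66000 ≡ 59 (mod 61).
59 is a non-residue mod 61; no y exists.

none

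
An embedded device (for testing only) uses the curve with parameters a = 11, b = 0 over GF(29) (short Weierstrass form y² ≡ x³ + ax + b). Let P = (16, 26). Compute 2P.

(20, 10)

tangent at (16, 26): λ = (3·16² + 11)/(2·26) ≡ 25/23. 23⁻¹ ≡ 24 (mod 29), so λ ≡ 25·24 ≡ 20.
  x = λ² - 16 - 16 = 400 - 32 ≡ 20; y = λ·(16 - 20) - 26 ≡ 10. → (20, 10)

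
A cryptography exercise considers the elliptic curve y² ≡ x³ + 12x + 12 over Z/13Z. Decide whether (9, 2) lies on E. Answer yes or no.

y² = 2² ≡ 4; x³ + 12x + 12 = 849 ≡ 4 (mod 13). 4 = 4.

yes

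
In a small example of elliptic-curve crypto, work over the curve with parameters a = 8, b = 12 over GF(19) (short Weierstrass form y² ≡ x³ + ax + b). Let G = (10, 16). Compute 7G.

(10, 16)

Double-and-add on 7 = (111)₂. Start with G = (10, 16) for the leading 1-bit.
double: tangent at (10, 16): λ = (3·10² + 8)/(2·16) ≡ 4/13. 13⁻¹ ≡ 3 (mod 19) since 13·3 = 39 ≡ 1, so λ ≡ 4·3 ≡ 12.
  x = λ² - 10 - 10 = 144 - 20 ≡ 10; y = λ·(10 - 10) - 16 ≡ 3. → (10, 3)
add G: (10, 3) + (10, 16): same x and y₁ ≡ -y₂, so the sum is the point at infinity.
double: the point at infinity + the point at infinity = the point at infinity (identity).
add G: the point at infinity + (10, 16) = (10, 16) (identity).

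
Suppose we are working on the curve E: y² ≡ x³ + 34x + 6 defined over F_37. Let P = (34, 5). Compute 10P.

Double-and-add on 10 = (1010)₂. Start with P = (34, 5) for the leading 1-bit.
double: tangent at (34, 5): λ = (3·34² + 34)/(2·5) ≡ 24/10. 10⁻¹ ≡ 26 (mod 37), so λ ≡ 24·26 ≡ 32.
  x = λ² - 34 - 34 = 1024 - 68 ≡ 31; y = λ·(34 - 31) - 5 ≡ 17. → (31, 17)
double: tangent at (31, 17): λ = (3·31² + 34)/(2·17) ≡ 31/34. 34⁻¹ ≡ 12 (mod 37) since 34·12 = 408 ≡ 1, so λ ≡ 31·12 ≡ 2.
  x = λ² - 31 - 31 = 4 - 62 ≡ 16; y = λ·(31 - 16) - 17 ≡ 13. → (16, 13)
add P: (16, 13) + (34, 5). λ = (5 - 13)/(34 - 16) ≡ 29/18 mod 37. 18⁻¹ ≡ 35 (mod 37) since 18·35 = 630 ≡ 1, so λ ≡ 16.
  x = λ² - 16 - 34 = 256 - 50 ≡ 21; y = λ·(16 - 21) - 13 ≡ 18. → (21, 18)
double: tangent at (21, 18): λ = (3·21² + 34)/(2·18) ≡ 25/36. 36⁻¹ ≡ 36 (mod 37), so λ ≡ 25·36 ≡ 12.
  x = λ² - 21 - 21 = 144 - 42 ≡ 28; y = λ·(21 - 28) - 18 ≡ 9. → (28, 9)

(28, 9)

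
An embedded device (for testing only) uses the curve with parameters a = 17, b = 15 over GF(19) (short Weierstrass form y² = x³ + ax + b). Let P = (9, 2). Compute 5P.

Double-and-add on 5 = (101)₂. Start with P = (9, 2) for the leading 1-bit.
double: tangent at (9, 2): λ = (3·9² + 17)/(2·2) ≡ 13/4. 4⁻¹ ≡ 5 (mod 19), so λ ≡ 13·5 ≡ 8.
  x = λ² - 9 - 9 = 64 - 18 ≡ 8; y = λ·(9 - 8) - 2 ≡ 6. → (8, 6)
double: tangent at (8, 6): λ = (3·8² + 17)/(2·6) ≡ 0/12. 12⁻¹ ≡ 8 (mod 19) since 12·8 = 96 ≡ 1, so λ ≡ 0·8 ≡ 0.
  x = λ² - 8 - 8 = 0 - 16 ≡ 3; y = λ·(8 - 3) - 6 ≡ 13. → (3, 13)
add P: (3, 13) + (9, 2). λ = (2 - 13)/(9 - 3) ≡ 8/6 mod 19. 6⁻¹ ≡ 16 (mod 19), so λ ≡ 14.
  x = λ² - 3 - 9 = 196 - 12 ≡ 13; y = λ·(3 - 13) - 13 ≡ 18. → (13, 18)

(13, 18)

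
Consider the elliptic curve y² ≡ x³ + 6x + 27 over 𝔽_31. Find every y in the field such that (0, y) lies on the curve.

none

x³ + 6x + 27 = 27 ≡ 27 (mod 31).
27 is a non-residue mod 31; no y exists.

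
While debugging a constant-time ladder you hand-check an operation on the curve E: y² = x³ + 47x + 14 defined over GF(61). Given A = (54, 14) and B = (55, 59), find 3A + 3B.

(43, 31)

First 3A:
Repeated addition: build up to 3A.
2A: tangent at (54, 14): λ = (3·54² + 47)/(2·14) ≡ 11/28. 28⁻¹ ≡ 24 (mod 61), so λ ≡ 11·24 ≡ 20.
  x = λ² - 54 - 54 = 400 - 108 ≡ 48; y = λ·(54 - 48) - 14 ≡ 45. → (48, 45)
3A: (48, 45) + (54, 14). λ = (14 - 45)/(54 - 48) ≡ 30/6 mod 61. 6⁻¹ ≡ 51 (mod 61) since 6·51 = 306 ≡ 1, so λ ≡ 5.
  x = λ² - 48 - 54 = 25 - 102 ≡ 45; y = λ·(48 - 45) - 45 ≡ 31. → (45, 31)
3A = (45, 31).
Next 3B:
Repeated addition: build up to 3B.
2B: tangent at (55, 59): λ = (3·55² + 47)/(2·59) ≡ 33/57. 57⁻¹ ≡ 15 (mod 61) since 57·15 = 855 ≡ 1, so λ ≡ 33·15 ≡ 7.
  x = λ² - 55 - 55 = 49 - 110 ≡ 0; y = λ·(55 - 0) - 59 ≡ 21. → (0, 21)
3B: (0, 21) + (55, 59). λ = (59 - 21)/(55 - 0) ≡ 38/55 mod 61. 55⁻¹ ≡ 10 (mod 61) since 55·10 = 550 ≡ 1, so λ ≡ 14.
  x = λ² - 0 - 55 = 196 - 55 ≡ 19; y = λ·(0 - 19) - 21 ≡ 18. → (19, 18)
3B = (19, 18).
Finally 3A + 3B:
(45, 31) + (19, 18). λ = (18 - 31)/(19 - 45) ≡ 48/35 mod 61. 35⁻¹ ≡ 7 (mod 61), so λ ≡ 31.
  x = λ² - 45 - 19 = 961 - 64 ≡ 43; y = λ·(45 - 43) - 31 ≡ 31. → (43, 31)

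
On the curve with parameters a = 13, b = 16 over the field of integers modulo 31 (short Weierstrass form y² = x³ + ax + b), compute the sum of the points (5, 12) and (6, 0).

(9, 5)

(5, 12) + (6, 0). λ = (0 - 12)/(6 - 5) ≡ 19/1 mod 31. 1⁻¹ ≡ 1 (mod 31), so λ ≡ 19.
  x = λ² - 5 - 6 = 361 - 11 ≡ 9; y = λ·(5 - 9) - 12 ≡ 5. → (9, 5)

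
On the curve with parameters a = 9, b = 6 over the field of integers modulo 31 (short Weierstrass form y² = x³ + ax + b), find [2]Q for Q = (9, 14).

(1, 27)

tangent at (9, 14): λ = (3·9² + 9)/(2·14) ≡ 4/28. 28⁻¹ ≡ 10 (mod 31), so λ ≡ 4·10 ≡ 9.
  x = λ² - 9 - 9 = 81 - 18 ≡ 1; y = λ·(9 - 1) - 14 ≡ 27. → (1, 27)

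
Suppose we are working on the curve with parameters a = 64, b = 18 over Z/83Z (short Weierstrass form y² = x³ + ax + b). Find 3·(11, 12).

(13, 68)

Write P = (11, 12).
Repeated addition: build up to 3P.
2P: tangent at (11, 12): λ = (3·11² + 64)/(2·12) ≡ 12/24. 24⁻¹ ≡ 45 (mod 83), so λ ≡ 12·45 ≡ 42.
  x = λ² - 11 - 11 = 1764 - 22 ≡ 82; y = λ·(11 - 82) - 12 ≡ 77. → (82, 77)
3P: (82, 77) + (11, 12). λ = (12 - 77)/(11 - 82) ≡ 18/12 mod 83. 12⁻¹ ≡ 7 (mod 83), so λ ≡ 43.
  x = λ² - 82 - 11 = 1849 - 93 ≡ 13; y = λ·(82 - 13) - 77 ≡ 68. → (13, 68)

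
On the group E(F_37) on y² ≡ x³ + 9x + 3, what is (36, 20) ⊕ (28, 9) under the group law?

(9, 31)

(36, 20) + (28, 9). λ = (9 - 20)/(28 - 36) ≡ 26/29 mod 37. 29⁻¹ ≡ 23 (mod 37) since 29·23 = 667 ≡ 1, so λ ≡ 6.
  x = λ² - 36 - 28 = 36 - 64 ≡ 9; y = λ·(36 - 9) - 20 ≡ 31. → (9, 31)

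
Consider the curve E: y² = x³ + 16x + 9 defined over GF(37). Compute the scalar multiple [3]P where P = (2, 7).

(23, 36)

Repeated addition: build up to 3P.
2P: tangent at (2, 7): λ = (3·2² + 16)/(2·7) ≡ 28/14. 14⁻¹ ≡ 8 (mod 37) since 14·8 = 112 ≡ 1, so λ ≡ 28·8 ≡ 2.
  x = λ² - 2 - 2 = 4 - 4 ≡ 0; y = λ·(2 - 0) - 7 ≡ 34. → (0, 34)
3P: (0, 34) + (2, 7). λ = (7 - 34)/(2 - 0) ≡ 10/2 mod 37. 2⁻¹ ≡ 19 (mod 37) since 2·19 = 38 ≡ 1, so λ ≡ 5.
  x = λ² - 0 - 2 = 25 - 2 ≡ 23; y = λ·(0 - 23) - 34 ≡ 36. → (23, 36)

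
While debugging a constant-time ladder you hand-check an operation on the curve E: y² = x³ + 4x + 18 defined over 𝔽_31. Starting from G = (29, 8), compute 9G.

Repeated addition: build up to 9G.
2G: tangent at (29, 8): λ = (3·29² + 4)/(2·8) ≡ 16/16. 16⁻¹ ≡ 2 (mod 31), so λ ≡ 16·2 ≡ 1.
  x = λ² - 29 - 29 = 1 - 58 ≡ 5; y = λ·(29 - 5) - 8 ≡ 16. → (5, 16)
3G: (5, 16) + (29, 8). λ = (8 - 16)/(29 - 5) ≡ 23/24 mod 31. 24⁻¹ ≡ 22 (mod 31), so λ ≡ 10.
  x = λ² - 5 - 29 = 100 - 34 ≡ 4; y = λ·(5 - 4) - 16 ≡ 25. → (4, 25)
4G: (4, 25) + (29, 8). λ = (8 - 25)/(29 - 4) ≡ 14/25 mod 31. 25⁻¹ ≡ 5 (mod 31) since 25·5 = 125 ≡ 1, so λ ≡ 8.
  x = λ² - 4 - 29 = 64 - 33 ≡ 0; y = λ·(4 - 0) - 25 ≡ 7. → (0, 7)
5G: (0, 7) + (29, 8). λ = (8 - 7)/(29 - 0) ≡ 1/29 mod 31. 29⁻¹ ≡ 15 (mod 31), so λ ≡ 15.
  x = λ² - 0 - 29 = 225 - 29 ≡ 10; y = λ·(0 - 10) - 7 ≡ 29. → (10, 29)
6G: (10, 29) + (29, 8). λ = (8 - 29)/(29 - 10) ≡ 10/19 mod 31. 19⁻¹ ≡ 18 (mod 31), so λ ≡ 25.
  x = λ² - 10 - 29 = 625 - 39 ≡ 28; y = λ·(10 - 28) - 29 ≡ 17. → (28, 17)
7G: (28, 17) + (29, 8). λ = (8 - 17)/(29 - 28) ≡ 22/1 mod 31. 1⁻¹ ≡ 1 (mod 31), so λ ≡ 22.
  x = λ² - 28 - 29 = 484 - 57 ≡ 24; y = λ·(28 - 24) - 17 ≡ 9. → (24, 9)
8G: (24, 9) + (29, 8). λ = (8 - 9)/(29 - 24) ≡ 30/5 mod 31. 5⁻¹ ≡ 25 (mod 31), so λ ≡ 6.
  x = λ² - 24 - 29 = 36 - 53 ≡ 14; y = λ·(24 - 14) - 9 ≡ 20. → (14, 20)
9G: (14, 20) + (29, 8). λ = (8 - 20)/(29 - 14) ≡ 19/15 mod 31. 15⁻¹ ≡ 29 (mod 31) since 15·29 = 435 ≡ 1, so λ ≡ 24.
  x = λ² - 14 - 29 = 576 - 43 ≡ 6; y = λ·(14 - 6) - 20 ≡ 17. → (6, 17)

(6, 17)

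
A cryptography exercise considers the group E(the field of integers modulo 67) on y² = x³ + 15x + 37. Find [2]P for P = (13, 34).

tangent at (13, 34): λ = (3·13² + 15)/(2·34) ≡ 53/1. 1⁻¹ ≡ 1 (mod 67) since 1·1 = 1 ≡ 1, so λ ≡ 53·1 ≡ 53.
  x = λ² - 13 - 13 = 2809 - 26 ≡ 36; y = λ·(13 - 36) - 34 ≡ 20. → (36, 20)

(36, 20)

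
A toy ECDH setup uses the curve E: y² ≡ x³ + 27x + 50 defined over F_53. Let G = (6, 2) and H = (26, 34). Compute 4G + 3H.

(3, 23)

First 4G:
Repeated addition: build up to 4G.
2G: tangent at (6, 2): λ = (3·6² + 27)/(2·2) ≡ 29/4. 4⁻¹ ≡ 40 (mod 53) since 4·40 = 160 ≡ 1, so λ ≡ 29·40 ≡ 47.
  x = λ² - 6 - 6 = 2209 - 12 ≡ 24; y = λ·(6 - 24) - 2 ≡ 0. → (24, 0)
3G: (24, 0) + (6, 2). λ = (2 - 0)/(6 - 24) ≡ 2/35 mod 53. 35⁻¹ ≡ 50 (mod 53) since 35·50 = 1750 ≡ 1, so λ ≡ 47.
  x = λ² - 24 - 6 = 2209 - 30 ≡ 6; y = λ·(24 - 6) - 0 ≡ 51. → (6, 51)
4G: (6, 51) + (6, 2): same x and y₁ ≡ -y₂, so the sum is ∞.
4G = ∞.
Next 3H:
Repeated addition: build up to 3H.
2H: tangent at (26, 34): λ = (3·26² + 27)/(2·34) ≡ 41/15. 15⁻¹ ≡ 46 (mod 53) since 15·46 = 690 ≡ 1, so λ ≡ 41·46 ≡ 31.
  x = λ² - 26 - 26 = 961 - 52 ≡ 8; y = λ·(26 - 8) - 34 ≡ 47. → (8, 47)
3H: (8, 47) + (26, 34). λ = (34 - 47)/(26 - 8) ≡ 40/18 mod 53. 18⁻¹ ≡ 3 (mod 53), so λ ≡ 14.
  x = λ² - 8 - 26 = 196 - 34 ≡ 3; y = λ·(8 - 3) - 47 ≡ 23. → (3, 23)
3H = (3, 23).
Finally 4G + 3H:
∞ + (3, 23) = (3, 23) (identity).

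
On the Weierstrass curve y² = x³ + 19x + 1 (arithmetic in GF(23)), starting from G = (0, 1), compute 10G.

O

Double-and-add on 10 = (1010)₂. Start with G = (0, 1) for the leading 1-bit.
double: tangent at (0, 1): λ = (3·0² + 19)/(2·1) ≡ 19/2. 2⁻¹ ≡ 12 (mod 23) since 2·12 = 24 ≡ 1, so λ ≡ 19·12 ≡ 21.
  x = λ² - 0 - 0 = 441 - 0 ≡ 4; y = λ·(0 - 4) - 1 ≡ 7. → (4, 7)
double: tangent at (4, 7): λ = (3·4² + 19)/(2·7) ≡ 21/14. 14⁻¹ ≡ 5 (mod 23), so λ ≡ 21·5 ≡ 13.
  x = λ² - 4 - 4 = 169 - 8 ≡ 0; y = λ·(4 - 0) - 7 ≡ 22. → (0, 22)
add G: (0, 22) + (0, 1): same x and y₁ ≡ -y₂, so the sum is O.
double: O + O = O (identity).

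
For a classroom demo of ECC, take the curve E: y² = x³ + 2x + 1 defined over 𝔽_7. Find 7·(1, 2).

(0, 1)

Write Q = (1, 2).
Repeated addition: build up to 7Q.
2Q: tangent at (1, 2): λ = (3·1² + 2)/(2·2) ≡ 5/4. 4⁻¹ ≡ 2 (mod 7), so λ ≡ 5·2 ≡ 3.
  x = λ² - 1 - 1 = 9 - 2 ≡ 0; y = λ·(1 - 0) - 2 ≡ 1. → (0, 1)
3Q: (0, 1) + (1, 2). λ = (2 - 1)/(1 - 0) ≡ 1/1 mod 7. 1⁻¹ ≡ 1 (mod 7), so λ ≡ 1.
  x = λ² - 0 - 1 = 1 - 1 ≡ 0; y = λ·(0 - 0) - 1 ≡ 6. → (0, 6)
4Q: (0, 6) + (1, 2). λ = (2 - 6)/(1 - 0) ≡ 3/1 mod 7. 1⁻¹ ≡ 1 (mod 7), so λ ≡ 3.
  x = λ² - 0 - 1 = 9 - 1 ≡ 1; y = λ·(0 - 1) - 6 ≡ 5. → (1, 5)
5Q: (1, 5) + (1, 2): same x and y₁ ≡ -y₂, so the sum is O.
6Q: O + (1, 2) = (1, 2) (identity).
7Q: tangent at (1, 2): λ = (3·1² + 2)/(2·2) ≡ 5/4. 4⁻¹ ≡ 2 (mod 7), so λ ≡ 5·2 ≡ 3.
  x = λ² - 1 - 1 = 9 - 2 ≡ 0; y = λ·(1 - 0) - 2 ≡ 1. → (0, 1)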